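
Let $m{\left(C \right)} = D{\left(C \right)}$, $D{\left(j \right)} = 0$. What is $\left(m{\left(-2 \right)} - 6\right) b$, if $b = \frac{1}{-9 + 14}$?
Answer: $- \frac{6}{5} \approx -1.2$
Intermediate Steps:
$m{\left(C \right)} = 0$
$b = \frac{1}{5} \approx 0.2$
$\left(m{\left(-2 \right)} - 6\right) b = \left(0 - 6\right) \frac{1}{5} = \left(-6\right) \frac{1}{5} = - \frac{6}{5}$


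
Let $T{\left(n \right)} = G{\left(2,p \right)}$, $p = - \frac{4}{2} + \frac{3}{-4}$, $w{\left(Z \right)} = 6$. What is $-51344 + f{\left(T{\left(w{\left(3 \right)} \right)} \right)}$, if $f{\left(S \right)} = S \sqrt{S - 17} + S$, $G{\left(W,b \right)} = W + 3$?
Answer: $-51339 + 10 i \sqrt{3} \approx -51339.0 + 17.32 i$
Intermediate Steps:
$p = - \frac{11}{4}$ ($p = \left(-4\right) \frac{1}{2} + 3 \left(- \frac{1}{4}\right) = -2 - \frac{3}{4} = - \frac{11}{4} \approx -2.75$)
$G{\left(W,b \right)} = 3 + W$
$T{\left(n \right)} = 5$ ($T{\left(n \right)} = 3 + 2 = 5$)
$f{\left(S \right)} = S + S \sqrt{-17 + S}$ ($f{\left(S \right)} = S \sqrt{-17 + S} + S = S + S \sqrt{-17 + S}$)
$-51344 + f{\left(T{\left(w{\left(3 \right)} \right)} \right)} = -51344 + 5 \left(1 + \sqrt{-17 + 5}\right) = -51344 + 5 \left(1 + \sqrt{-12}\right) = -51344 + 5 \left(1 + 2 i \sqrt{3}\right) = -51344 + \left(5 + 10 i \sqrt{3}\right) = -51339 + 10 i \sqrt{3}$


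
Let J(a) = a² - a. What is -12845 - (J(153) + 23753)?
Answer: -59854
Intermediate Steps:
-12845 - (J(153) + 23753) = -12845 - (153*(-1 + 153) + 23753) = -12845 - (153*152 + 23753) = -12845 - (23256 + 23753) = -12845 - 1*47009 = -12845 - 47009 = -59854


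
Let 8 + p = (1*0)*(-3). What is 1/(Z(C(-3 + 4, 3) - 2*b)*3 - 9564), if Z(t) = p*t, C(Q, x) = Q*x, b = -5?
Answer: -1/9876 ≈ -0.00010126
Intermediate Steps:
p = -8 (p = -8 + (1*0)*(-3) = -8 + 0*(-3) = -8 + 0 = -8)
Z(t) = -8*t
1/(Z(C(-3 + 4, 3) - 2*b)*3 - 9564) = 1/(-8*((-3 + 4)*3 - 2*(-5))*3 - 9564) = 1/(-8*(1*3 + 10)*3 - 9564) = 1/(-8*(3 + 10)*3 - 9564) = 1/(-8*13*3 - 9564) = 1/(-104*3 - 9564) = 1/(-312 - 9564) = 1/(-9876) = -1/9876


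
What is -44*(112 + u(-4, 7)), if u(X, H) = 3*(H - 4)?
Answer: -5324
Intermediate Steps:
u(X, H) = -12 + 3*H (u(X, H) = 3*(-4 + H) = -12 + 3*H)
-44*(112 + u(-4, 7)) = -44*(112 + (-12 + 3*7)) = -44*(112 + (-12 + 21)) = -44*(112 + 9) = -44*121 = -5324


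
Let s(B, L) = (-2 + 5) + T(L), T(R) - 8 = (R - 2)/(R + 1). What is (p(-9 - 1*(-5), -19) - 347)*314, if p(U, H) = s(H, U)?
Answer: -104876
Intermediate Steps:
T(R) = 8 + (-2 + R)/(1 + R) (T(R) = 8 + (R - 2)/(R + 1) = 8 + (-2 + R)/(1 + R))
s(B, L) = 3 + 3*(2 + 3*L)/(1 + L) (s(B, L) = (-2 + 5) + 3*(2 + 3*L)/(1 + L) = 3 + 3*(2 + 3*L)/(1 + L))
p(U, H) = 3*(3 + 4*U)/(1 + U)
(p(-9 - 1*(-5), -19) - 347)*314 = (3*(3 + 4*(-9 - 1*(-5)))/(1 + (-9 - 1*(-5))) - 347)*314 = (3*(3 + 4*(-9 + 5))/(1 + (-9 + 5)) - 347)*314 = (3*(3 + 4*(-4))/(1 - 4) - 347)*314 = (3*(3 - 16)/(-3) - 347)*314 = (3*(-⅓)*(-13) - 347)*314 = (13 - 347)*314 = -334*314 = -104876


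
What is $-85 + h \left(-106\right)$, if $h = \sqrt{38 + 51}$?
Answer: $-85 - 106 \sqrt{89} \approx -1085.0$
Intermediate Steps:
$h = \sqrt{89} \approx 9.434$
$-85 + h \left(-106\right) = -85 + \sqrt{89} \left(-106\right) = -85 - 106 \sqrt{89}$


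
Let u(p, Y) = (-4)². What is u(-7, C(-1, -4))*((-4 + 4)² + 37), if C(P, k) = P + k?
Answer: 592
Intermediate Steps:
u(p, Y) = 16
u(-7, C(-1, -4))*((-4 + 4)² + 37) = 16*((-4 + 4)² + 37) = 16*(0² + 37) = 16*(0 + 37) = 16*37 = 592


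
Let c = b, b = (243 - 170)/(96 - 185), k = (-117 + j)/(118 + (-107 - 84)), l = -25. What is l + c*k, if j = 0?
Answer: -2342/89 ≈ -26.315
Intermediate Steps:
k = 117/73 (k = (-117 + 0)/(118 + (-107 - 84)) = -117/(118 - 191) = -117/(-73) = -117*(-1/73) = 117/73 ≈ 1.6027)
b = -73/89 (b = 73/(-89) = 73*(-1/89) = -73/89 ≈ -0.82022)
c = -73/89 ≈ -0.82022
l + c*k = -25 - 73/89*117/73 = -25 - 117/89 = -2342/89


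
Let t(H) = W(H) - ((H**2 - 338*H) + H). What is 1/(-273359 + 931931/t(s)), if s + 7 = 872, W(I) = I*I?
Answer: -291505/79684583364 ≈ -3.6582e-6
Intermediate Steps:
W(I) = I**2
s = 865 (s = -7 + 872 = 865)
t(H) = 337*H (t(H) = H**2 - ((H**2 - 338*H) + H) = H**2 - (H**2 - 337*H) = H**2 + (-H**2 + 337*H) = 337*H)
1/(-273359 + 931931/t(s)) = 1/(-273359 + 931931/((337*865))) = 1/(-273359 + 931931/291505) = 1/(-79684583364/291505) = -291505/79684583364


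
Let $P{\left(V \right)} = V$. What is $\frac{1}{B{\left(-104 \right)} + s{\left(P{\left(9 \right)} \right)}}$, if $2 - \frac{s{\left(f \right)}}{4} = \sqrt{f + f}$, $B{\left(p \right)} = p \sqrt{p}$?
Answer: $\frac{1}{4 \left(2 - 3 \sqrt{2} - 52 i \sqrt{26}\right)} \approx -7.9742 \cdot 10^{-6} + 0.0009428 i$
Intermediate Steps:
$B{\left(p \right)} = p^{\frac{3}{2}}$
$s{\left(f \right)} = 8 - 4 \sqrt{2} \sqrt{f}$ ($s{\left(f \right)} = 8 - 4 \sqrt{f + f} = 8 - 4 \sqrt{2 f} = 8 - 4 \sqrt{2} \sqrt{f}$)
$\frac{1}{B{\left(-104 \right)} + s{\left(P{\left(9 \right)} \right)}} = \frac{1}{\left(-104\right)^{\frac{3}{2}} + \left(8 - 4 \sqrt{2} \sqrt{9}\right)} = \frac{1}{- 208 i \sqrt{26} + \left(8 - 4 \sqrt{2} \cdot 3\right)} = \frac{1}{- 208 i \sqrt{26} + \left(8 - 12 \sqrt{2}\right)} = \frac{1}{8 - 12 \sqrt{2} - 208 i \sqrt{26}}$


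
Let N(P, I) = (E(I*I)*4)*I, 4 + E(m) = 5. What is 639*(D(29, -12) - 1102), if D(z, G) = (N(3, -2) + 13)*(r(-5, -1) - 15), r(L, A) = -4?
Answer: -764883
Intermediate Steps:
E(m) = 1 (E(m) = -4 + 5 = 1)
N(P, I) = 4*I (N(P, I) = (1*4)*I = 4*I)
D(z, G) = -95 (D(z, G) = (4*(-2) + 13)*(-4 - 15) = (-8 + 13)*(-19) = 5*(-19) = -95)
639*(D(29, -12) - 1102) = 639*(-95 - 1102) = 639*(-1197) = -764883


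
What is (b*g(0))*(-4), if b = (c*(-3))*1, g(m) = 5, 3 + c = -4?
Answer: -420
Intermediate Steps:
c = -7 (c = -3 - 4 = -7)
b = 21 (b = -7*(-3)*1 = 21*1 = 21)
(b*g(0))*(-4) = (21*5)*(-4) = 105*(-4) = -420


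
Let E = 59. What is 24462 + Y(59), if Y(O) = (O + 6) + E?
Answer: 24586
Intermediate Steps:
Y(O) = 65 + O (Y(O) = (O + 6) + 59 = (6 + O) + 59 = 65 + O)
24462 + Y(59) = 24462 + (65 + 59) = 24462 + 124 = 24586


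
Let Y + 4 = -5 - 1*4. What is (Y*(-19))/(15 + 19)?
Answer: 247/34 ≈ 7.2647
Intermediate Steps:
Y = -13 (Y = -4 + (-5 - 1*4) = -4 + (-5 - 4) = -4 - 9 = -13)
(Y*(-19))/(15 + 19) = (-13*(-19))/(15 + 19) = 247/34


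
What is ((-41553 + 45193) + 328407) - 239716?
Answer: 92331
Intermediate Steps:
((-41553 + 45193) + 328407) - 239716 = (3640 + 328407) - 239716 = 332047 - 239716 = 92331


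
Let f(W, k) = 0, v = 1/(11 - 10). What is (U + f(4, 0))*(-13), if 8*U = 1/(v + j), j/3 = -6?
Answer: 13/136 ≈ 0.095588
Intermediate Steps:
j = -18 (j = 3*(-6) = -18)
v = 1 (v = 1/1 = 1)
U = -1/136 (U = 1/(8*(1 - 18)) = (⅛)/(-17) = (⅛)*(-1/17) = -1/136 ≈ -0.0073529)
(U + f(4, 0))*(-13) = (-1/136 + 0)*(-13) = -1/136*(-13) = 13/136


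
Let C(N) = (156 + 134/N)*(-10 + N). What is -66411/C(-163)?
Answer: 10824993/4375862 ≈ 2.4738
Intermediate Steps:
C(N) = (-10 + N)*(156 + 134/N)
-66411/C(-163) = -66411/(-1426 - 1340/(-163) + 156*(-163)) = -66411/(-1426 - 1340*(-1/163) - 25428) = -66411/(-1426 + 1340/163 - 25428) = -66411/(-4375862/163) = -66411*(-163/4375862) = 10824993/4375862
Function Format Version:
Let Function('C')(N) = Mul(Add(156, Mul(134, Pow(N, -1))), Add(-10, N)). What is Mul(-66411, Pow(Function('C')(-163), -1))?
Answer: Rational(10824993, 4375862) ≈ 2.4738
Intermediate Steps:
Function('C')(N) = Mul(Add(-10, N), Add(156, Mul(134, Pow(N, -1))))
Mul(-66411, Pow(Function('C')(-163), -1)) = Mul(-66411, Pow(Add(-1426, Mul(-1340, Pow(-163, -1)), Mul(156, -163)), -1)) = Mul(-66411, Pow(Add(-1426, Mul(-1340, Rational(-1, 163)), -25428), -1)) = Mul(-66411, Pow(Add(-1426, Rational(1340, 163), -25428), -1)) = Mul(-66411, Pow(Rational(-4375862, 163), -1)) = Mul(-66411, Rational(-163, 4375862)) = Rational(10824993, 4375862)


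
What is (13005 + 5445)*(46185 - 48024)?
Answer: -33929550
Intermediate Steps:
(13005 + 5445)*(46185 - 48024) = 18450*(-1839) = -33929550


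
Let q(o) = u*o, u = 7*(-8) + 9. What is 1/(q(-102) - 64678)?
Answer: -1/59884 ≈ -1.6699e-5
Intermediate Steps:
u = -47 (u = -56 + 9 = -47)
q(o) = -47*o
1/(q(-102) - 64678) = 1/(-47*(-102) - 64678) = 1/(4794 - 64678) = 1/(-59884) = -1/59884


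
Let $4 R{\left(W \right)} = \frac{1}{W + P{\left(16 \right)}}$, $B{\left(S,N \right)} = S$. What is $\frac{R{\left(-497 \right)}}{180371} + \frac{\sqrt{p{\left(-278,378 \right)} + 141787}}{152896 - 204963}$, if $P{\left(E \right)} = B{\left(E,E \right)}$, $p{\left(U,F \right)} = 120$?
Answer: $- \frac{1}{347033804} - \frac{\sqrt{141907}}{52067} \approx -0.007235$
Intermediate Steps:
$P{\left(E \right)} = E$
$R{\left(W \right)} = \frac{1}{4 \left(16 + W\right)}$ ($R{\left(W \right)} = \frac{1}{4 \left(W + 16\right)} = \frac{1}{4 \left(16 + W\right)}$)
$\frac{R{\left(-497 \right)}}{180371} + \frac{\sqrt{p{\left(-278,378 \right)} + 141787}}{152896 - 204963} = \frac{\frac{1}{4} \frac{1}{16 - 497}}{180371} + \frac{\sqrt{120 + 141787}}{152896 - 204963} = \frac{1}{4 \left(-481\right)} \frac{1}{180371} + \frac{\sqrt{141907}}{152896 - 204963} = \frac{1}{4} \left(- \frac{1}{481}\right) \frac{1}{180371} + \frac{\sqrt{141907}}{-52067} = \left(- \frac{1}{1924}\right) \frac{1}{180371} + \sqrt{141907} \left(- \frac{1}{52067}\right) = - \frac{1}{347033804} - \frac{\sqrt{141907}}{52067}$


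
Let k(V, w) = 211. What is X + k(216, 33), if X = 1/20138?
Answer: 4249119/20138 ≈ 211.00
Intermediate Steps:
X = 1/20138 ≈ 4.9657e-5
X + k(216, 33) = 1/20138 + 211 = 4249119/20138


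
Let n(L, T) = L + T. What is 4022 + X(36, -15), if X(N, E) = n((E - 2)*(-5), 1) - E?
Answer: 4123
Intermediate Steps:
X(N, E) = 11 - 6*E (X(N, E) = ((E - 2)*(-5) + 1) - E = ((-2 + E)*(-5) + 1) - E = ((10 - 5*E) + 1) - E = (11 - 5*E) - E = 11 - 6*E)
4022 + X(36, -15) = 4022 + (11 - 6*(-15)) = 4022 + (11 + 90) = 4022 + 101 = 4123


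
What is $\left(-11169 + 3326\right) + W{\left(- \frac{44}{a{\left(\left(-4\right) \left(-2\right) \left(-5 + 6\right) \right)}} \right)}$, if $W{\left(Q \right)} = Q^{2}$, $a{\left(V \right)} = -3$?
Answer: $- \frac{68651}{9} \approx -7627.9$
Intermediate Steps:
$\left(-11169 + 3326\right) + W{\left(- \frac{44}{a{\left(\left(-4\right) \left(-2\right) \left(-5 + 6\right) \right)}} \right)} = \left(-11169 + 3326\right) + \left(- \frac{44}{-3}\right)^{2} = -7843 + \left(\left(-44\right) \left(- \frac{1}{3}\right)\right)^{2} = -7843 + \left(\frac{44}{3}\right)^{2} = -7843 + \frac{1936}{9} = - \frac{68651}{9}$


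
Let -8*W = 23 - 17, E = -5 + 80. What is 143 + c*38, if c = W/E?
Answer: 7131/50 ≈ 142.62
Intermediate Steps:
E = 75
W = -3/4 (W = -(23 - 17)/8 = -1/8*6 = -3/4 ≈ -0.75000)
c = -1/100 (c = -3/4/75 = -3/4*1/75 = -1/100 ≈ -0.010000)
143 + c*38 = 143 - 1/100*38 = 143 - 19/50 = 7131/50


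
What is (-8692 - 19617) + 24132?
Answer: -4177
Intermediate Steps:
(-8692 - 19617) + 24132 = -28309 + 24132 = -4177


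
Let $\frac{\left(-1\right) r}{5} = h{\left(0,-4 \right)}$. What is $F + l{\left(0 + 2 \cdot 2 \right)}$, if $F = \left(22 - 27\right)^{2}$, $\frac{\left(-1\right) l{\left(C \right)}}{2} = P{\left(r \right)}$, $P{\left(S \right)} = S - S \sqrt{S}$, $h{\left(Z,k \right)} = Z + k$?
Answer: $-15 + 80 \sqrt{5} \approx 163.89$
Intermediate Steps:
$r = 20$ ($r = - 5 \left(0 - 4\right) = \left(-5\right) \left(-4\right) = 20$)
$P{\left(S \right)} = S - S^{\frac{3}{2}}$
$l{\left(C \right)} = -40 + 80 \sqrt{5}$ ($l{\left(C \right)} = - 2 \left(20 - 20^{\frac{3}{2}}\right) = - 2 \left(20 - 40 \sqrt{5}\right) = -40 + 80 \sqrt{5}$)
$F = 25$ ($F = \left(22 - 27\right)^{2} = \left(-5\right)^{2} = 25$)
$F + l{\left(0 + 2 \cdot 2 \right)} = 25 - \left(40 - 80 \sqrt{5}\right) = -15 + 80 \sqrt{5}$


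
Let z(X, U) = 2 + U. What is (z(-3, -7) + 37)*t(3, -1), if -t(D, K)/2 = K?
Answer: 64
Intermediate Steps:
t(D, K) = -2*K
(z(-3, -7) + 37)*t(3, -1) = ((2 - 7) + 37)*(-2*(-1)) = (-5 + 37)*2 = 32*2 = 64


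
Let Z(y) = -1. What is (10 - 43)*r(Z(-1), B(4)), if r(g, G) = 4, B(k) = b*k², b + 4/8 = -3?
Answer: -132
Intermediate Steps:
b = -7/2 (b = -½ - 3 = -7/2 ≈ -3.5000)
B(k) = -7*k²/2
(10 - 43)*r(Z(-1), B(4)) = (10 - 43)*4 = -33*4 = -132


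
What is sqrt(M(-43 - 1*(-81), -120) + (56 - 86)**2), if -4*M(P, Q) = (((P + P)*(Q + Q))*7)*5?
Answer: 10*sqrt(1605) ≈ 400.62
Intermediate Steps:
M(P, Q) = -35*P*Q (M(P, Q) = -((P + P)*(Q + Q))*7*5/4 = -((2*P)*(2*Q))*7*5/4 = -(4*P*Q)*7*5/4 = -28*P*Q*5/4 = -35*P*Q)
sqrt(M(-43 - 1*(-81), -120) + (56 - 86)**2) = sqrt(-35*(-43 - 1*(-81))*(-120) + (56 - 86)**2) = sqrt(-35*(-43 + 81)*(-120) + (-30)**2) = sqrt(-35*38*(-120) + 900) = sqrt(159600 + 900) = sqrt(160500) = 10*sqrt(1605)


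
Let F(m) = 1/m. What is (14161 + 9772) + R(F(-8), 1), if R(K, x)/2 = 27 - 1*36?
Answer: 23915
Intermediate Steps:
R(K, x) = -18 (R(K, x) = 2*(27 - 1*36) = 2*(27 - 36) = 2*(-9) = -18)
(14161 + 9772) + R(F(-8), 1) = (14161 + 9772) - 18 = 23933 - 18 = 23915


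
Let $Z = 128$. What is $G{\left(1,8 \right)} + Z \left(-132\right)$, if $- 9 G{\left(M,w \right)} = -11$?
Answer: $- \frac{152053}{9} \approx -16895.0$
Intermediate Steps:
$G{\left(M,w \right)} = \frac{11}{9}$ ($G{\left(M,w \right)} = \left(- \frac{1}{9}\right) \left(-11\right) = \frac{11}{9}$)
$G{\left(1,8 \right)} + Z \left(-132\right) = \frac{11}{9} + 128 \left(-132\right) = \frac{11}{9} - 16896 = - \frac{152053}{9}$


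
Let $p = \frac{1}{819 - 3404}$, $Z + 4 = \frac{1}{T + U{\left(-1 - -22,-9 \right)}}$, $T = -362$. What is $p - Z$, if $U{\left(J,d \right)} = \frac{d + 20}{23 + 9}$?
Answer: $\frac{119735967}{29916205} \approx 4.0024$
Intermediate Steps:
$U{\left(J,d \right)} = \frac{5}{8} + \frac{d}{32}$ ($U{\left(J,d \right)} = \frac{20 + d}{32} = \left(20 + d\right) \frac{1}{32} = \frac{5}{8} + \frac{d}{32}$)
$Z = - \frac{46324}{11573}$ ($Z = -4 + \frac{1}{-362 + \left(\frac{5}{8} + \frac{1}{32} \left(-9\right)\right)} = -4 + \frac{1}{-362 + \left(\frac{5}{8} - \frac{9}{32}\right)} = -4 + \frac{1}{-362 + \frac{11}{32}} = -4 + \frac{1}{- \frac{11573}{32}} = -4 - \frac{32}{11573} = - \frac{46324}{11573} \approx -4.0028$)
$p = - \frac{1}{2585}$ ($p = \frac{1}{-2585} = - \frac{1}{2585} \approx -0.00038685$)
$p - Z = - \frac{1}{2585} - - \frac{46324}{11573} = - \frac{1}{2585} + \frac{46324}{11573} = \frac{119735967}{29916205}$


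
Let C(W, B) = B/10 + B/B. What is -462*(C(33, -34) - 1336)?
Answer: 3091704/5 ≈ 6.1834e+5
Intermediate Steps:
C(W, B) = 1 + B/10 (C(W, B) = B*(⅒) + 1 = B/10 + 1 = 1 + B/10)
-462*(C(33, -34) - 1336) = -462*((1 + (⅒)*(-34)) - 1336) = -462*((1 - 17/5) - 1336) = -462*(-12/5 - 1336) = -462*(-6692/5) = 3091704/5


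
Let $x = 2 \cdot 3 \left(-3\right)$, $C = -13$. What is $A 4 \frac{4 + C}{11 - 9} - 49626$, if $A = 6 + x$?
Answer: $-49410$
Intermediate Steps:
$x = -18$ ($x = 6 \left(-3\right) = -18$)
$A = -12$ ($A = 6 - 18 = -12$)
$A 4 \frac{4 + C}{11 - 9} - 49626 = \left(-12\right) 4 \frac{4 - 13}{11 - 9} - 49626 = - 48 \left(- \frac{9}{2}\right) - 49626 = - 48 \left(\left(-9\right) \frac{1}{2}\right) - 49626 = \left(-48\right) \left(- \frac{9}{2}\right) - 49626 = 216 - 49626 = -49410$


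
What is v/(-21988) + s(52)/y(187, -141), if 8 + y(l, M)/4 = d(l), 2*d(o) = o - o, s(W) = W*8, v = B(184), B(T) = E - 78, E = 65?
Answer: -285831/21988 ≈ -12.999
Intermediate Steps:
B(T) = -13 (B(T) = 65 - 78 = -13)
v = -13
s(W) = 8*W
d(o) = 0 (d(o) = (o - o)/2 = (½)*0 = 0)
y(l, M) = -32 (y(l, M) = -32 + 4*0 = -32 + 0 = -32)
v/(-21988) + s(52)/y(187, -141) = -13/(-21988) + (8*52)/(-32) = -13*(-1/21988) + 416*(-1/32) = 13/21988 - 13 = -285831/21988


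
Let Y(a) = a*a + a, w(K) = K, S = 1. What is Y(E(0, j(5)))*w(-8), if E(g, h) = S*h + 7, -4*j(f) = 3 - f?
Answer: -510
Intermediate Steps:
j(f) = -¾ + f/4 (j(f) = -(3 - f)/4 = -¾ + f/4)
E(g, h) = 7 + h (E(g, h) = 1*h + 7 = h + 7 = 7 + h)
Y(a) = a + a² (Y(a) = a² + a = a + a²)
Y(E(0, j(5)))*w(-8) = ((7 + (-¾ + (¼)*5))*(1 + (7 + (-¾ + (¼)*5))))*(-8) = ((7 + (-¾ + 5/4))*(1 + (7 + (-¾ + 5/4))))*(-8) = ((7 + ½)*(1 + (7 + ½)))*(-8) = (15*(1 + 15/2)/2)*(-8) = ((15/2)*(17/2))*(-8) = (255/4)*(-8) = -510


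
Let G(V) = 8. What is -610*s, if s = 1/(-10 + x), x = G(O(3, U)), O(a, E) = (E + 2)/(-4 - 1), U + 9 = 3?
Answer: 305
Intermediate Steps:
U = -6 (U = -9 + 3 = -6)
O(a, E) = -⅖ - E/5 (O(a, E) = (2 + E)/(-5) = (2 + E)*(-⅕) = -⅖ - E/5)
x = 8
s = -½ (s = 1/(-10 + 8) = 1/(-2) = -½ ≈ -0.50000)
-610*s = -610*(-½) = 305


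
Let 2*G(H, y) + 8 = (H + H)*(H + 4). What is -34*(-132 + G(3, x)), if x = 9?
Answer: 3910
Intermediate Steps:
G(H, y) = -4 + H*(4 + H) (G(H, y) = -4 + ((H + H)*(H + 4))/2 = -4 + ((2*H)*(4 + H))/2 = -4 + (2*H*(4 + H))/2 = -4 + H*(4 + H))
-34*(-132 + G(3, x)) = -34*(-132 + (-4 + 3**2 + 4*3)) = -34*(-132 + (-4 + 9 + 12)) = -34*(-132 + 17) = -34*(-115) = 3910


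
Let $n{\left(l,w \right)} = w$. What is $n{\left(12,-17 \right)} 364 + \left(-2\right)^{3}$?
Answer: $-6196$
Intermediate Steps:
$n{\left(12,-17 \right)} 364 + \left(-2\right)^{3} = \left(-17\right) 364 + \left(-2\right)^{3} = -6188 - 8 = -6196$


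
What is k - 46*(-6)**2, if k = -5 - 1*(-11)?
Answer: -1650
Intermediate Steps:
k = 6 (k = -5 + 11 = 6)
k - 46*(-6)**2 = 6 - 46*(-6)**2 = 6 - 46*36 = 6 - 1656 = -1650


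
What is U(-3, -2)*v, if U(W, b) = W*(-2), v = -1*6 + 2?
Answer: -24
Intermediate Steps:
v = -4 (v = -6 + 2 = -4)
U(W, b) = -2*W
U(-3, -2)*v = -2*(-3)*(-4) = 6*(-4) = -24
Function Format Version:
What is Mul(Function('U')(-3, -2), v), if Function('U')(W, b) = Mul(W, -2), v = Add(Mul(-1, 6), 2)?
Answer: -24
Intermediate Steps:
v = -4 (v = Add(-6, 2) = -4)
Function('U')(W, b) = Mul(-2, W)
Mul(Function('U')(-3, -2), v) = Mul(Mul(-2, -3), -4) = Mul(6, -4) = -24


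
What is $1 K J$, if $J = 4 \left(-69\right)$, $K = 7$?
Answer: $-1932$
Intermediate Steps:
$J = -276$
$1 K J = 1 \cdot 7 \left(-276\right) = 7 \left(-276\right) = -1932$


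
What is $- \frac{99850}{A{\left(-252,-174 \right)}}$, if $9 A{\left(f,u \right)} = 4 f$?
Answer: $\frac{49925}{56} \approx 891.52$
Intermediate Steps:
$A{\left(f,u \right)} = \frac{4 f}{9}$
$- \frac{99850}{A{\left(-252,-174 \right)}} = - \frac{99850}{\frac{4}{9} \left(-252\right)} = - \frac{99850}{-112} = \left(-99850\right) \left(- \frac{1}{112}\right) = \frac{49925}{56}$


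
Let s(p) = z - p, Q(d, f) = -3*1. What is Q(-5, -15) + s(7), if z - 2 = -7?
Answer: -15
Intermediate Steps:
Q(d, f) = -3
z = -5 (z = 2 - 7 = -5)
s(p) = -5 - p
Q(-5, -15) + s(7) = -3 + (-5 - 1*7) = -3 + (-5 - 7) = -3 - 12 = -15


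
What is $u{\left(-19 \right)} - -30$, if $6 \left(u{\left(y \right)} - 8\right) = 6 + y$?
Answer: $\frac{215}{6} \approx 35.833$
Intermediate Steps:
$u{\left(y \right)} = 9 + \frac{y}{6}$ ($u{\left(y \right)} = 8 + \frac{6 + y}{6} = 8 + \left(1 + \frac{y}{6}\right) = 9 + \frac{y}{6}$)
$u{\left(-19 \right)} - -30 = \left(9 + \frac{1}{6} \left(-19\right)\right) - -30 = \left(9 - \frac{19}{6}\right) + 30 = \frac{35}{6} + 30 = \frac{215}{6}$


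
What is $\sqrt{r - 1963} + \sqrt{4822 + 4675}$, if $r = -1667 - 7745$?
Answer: $\sqrt{9497} + 5 i \sqrt{455} \approx 97.453 + 106.65 i$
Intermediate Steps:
$r = -9412$
$\sqrt{r - 1963} + \sqrt{4822 + 4675} = \sqrt{-9412 - 1963} + \sqrt{4822 + 4675} = \sqrt{-11375} + \sqrt{9497} = 5 i \sqrt{455} + \sqrt{9497} = \sqrt{9497} + 5 i \sqrt{455}$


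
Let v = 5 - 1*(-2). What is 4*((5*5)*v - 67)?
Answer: 432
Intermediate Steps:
v = 7 (v = 5 + 2 = 7)
4*((5*5)*v - 67) = 4*((5*5)*7 - 67) = 4*(25*7 - 67) = 4*(175 - 67) = 4*108 = 432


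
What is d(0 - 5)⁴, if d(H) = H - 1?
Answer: 1296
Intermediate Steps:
d(H) = -1 + H
d(0 - 5)⁴ = (-1 + (0 - 5))⁴ = (-1 - 5)⁴ = (-6)⁴ = 1296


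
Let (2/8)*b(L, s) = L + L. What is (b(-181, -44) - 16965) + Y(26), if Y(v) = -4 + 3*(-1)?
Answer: -18420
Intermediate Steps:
b(L, s) = 8*L (b(L, s) = 4*(L + L) = 4*(2*L) = 8*L)
Y(v) = -7 (Y(v) = -4 - 3 = -7)
(b(-181, -44) - 16965) + Y(26) = (8*(-181) - 16965) - 7 = (-1448 - 16965) - 7 = -18413 - 7 = -18420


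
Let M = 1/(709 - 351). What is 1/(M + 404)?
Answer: 358/144633 ≈ 0.0024752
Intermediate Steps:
M = 1/358 ≈ 0.0027933
1/(M + 404) = 1/(1/358 + 404) = 1/(144633/358) = 358/144633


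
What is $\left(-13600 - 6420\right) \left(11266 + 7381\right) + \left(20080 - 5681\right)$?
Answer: $-373298541$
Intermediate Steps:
$\left(-13600 - 6420\right) \left(11266 + 7381\right) + \left(20080 - 5681\right) = \left(-20020\right) 18647 + \left(20080 - 5681\right) = -373312940 + 14399 = -373298541$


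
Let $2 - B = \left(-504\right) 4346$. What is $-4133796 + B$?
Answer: $-1943410$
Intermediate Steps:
$B = 2190386$ ($B = 2 - \left(-504\right) 4346 = 2 - -2190384 = 2 + 2190384 = 2190386$)
$-4133796 + B = -4133796 + 2190386 = -1943410$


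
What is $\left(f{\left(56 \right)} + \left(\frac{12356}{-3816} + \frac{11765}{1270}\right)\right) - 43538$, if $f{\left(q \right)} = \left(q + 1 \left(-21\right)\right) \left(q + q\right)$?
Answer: $- \frac{2399653783}{60579} \approx -39612.0$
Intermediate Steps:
$f{\left(q \right)} = 2 q \left(-21 + q\right)$ ($f{\left(q \right)} = \left(q - 21\right) 2 q = \left(-21 + q\right) 2 q = 2 q \left(-21 + q\right)$)
$\left(f{\left(56 \right)} + \left(\frac{12356}{-3816} + \frac{11765}{1270}\right)\right) - 43538 = \left(2 \cdot 56 \left(-21 + 56\right) + \left(\frac{12356}{-3816} + \frac{11765}{1270}\right)\right) - 43538 = \left(2 \cdot 56 \cdot 35 + \left(12356 \left(- \frac{1}{3816}\right) + 11765 \cdot \frac{1}{1270}\right)\right) - 43538 = \left(3920 + \left(- \frac{3089}{954} + \frac{2353}{254}\right)\right) - 43538 = \left(3920 + \frac{365039}{60579}\right) - 43538 = \frac{237834719}{60579} - 43538 = - \frac{2399653783}{60579}$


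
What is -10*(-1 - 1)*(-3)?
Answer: -60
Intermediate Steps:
-10*(-1 - 1)*(-3) = -10*(-2)*(-3) = 20*(-3) = -60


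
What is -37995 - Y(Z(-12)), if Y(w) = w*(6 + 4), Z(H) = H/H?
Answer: -38005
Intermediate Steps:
Z(H) = 1
Y(w) = 10*w (Y(w) = w*10 = 10*w)
-37995 - Y(Z(-12)) = -37995 - 10 = -38005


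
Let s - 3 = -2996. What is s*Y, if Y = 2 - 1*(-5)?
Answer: -20951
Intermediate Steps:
s = -2993 (s = 3 - 2996 = -2993)
Y = 7 (Y = 2 + 5 = 7)
s*Y = -2993*7 = -20951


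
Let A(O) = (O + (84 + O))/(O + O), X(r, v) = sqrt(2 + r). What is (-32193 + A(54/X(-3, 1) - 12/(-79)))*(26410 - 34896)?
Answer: 138099973363284/505525 - 3336550938*I/505525 ≈ 2.7318e+8 - 6600.2*I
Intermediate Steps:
A(O) = (84 + 2*O)/(2*O) (A(O) = (84 + 2*O)/((2*O)) = (84 + 2*O)*(1/(2*O)) = (84 + 2*O)/(2*O))
(-32193 + A(54/X(-3, 1) - 12/(-79)))*(26410 - 34896) = (-32193 + (42 + (54/(sqrt(2 - 3)) - 12/(-79)))/(54/(sqrt(2 - 3)) - 12/(-79)))*(26410 - 34896) = (-32193 + (42 + (54/(sqrt(-1)) - 12*(-1/79)))/(54/(sqrt(-1)) - 12*(-1/79)))*(-8486) = (-32193 + (42 + (54/I + 12/79))/(54/I + 12/79))*(-8486) = (-32193 + (42 + (54*(-I) + 12/79))/(54*(-I) + 12/79))*(-8486) = (-32193 + (42 + (-54*I + 12/79))/(-54*I + 12/79))*(-8486) = (-32193 + (42 + (12/79 - 54*I))/(12/79 - 54*I))*(-8486) = (-32193 + (6241*(12/79 + 54*I)/18198900)*(3330/79 - 54*I))*(-8486) = (-32193 + 6241*(12/79 + 54*I)*(3330/79 - 54*I)/18198900)*(-8486) = 273189798 - 26480563*(12/79 + 54*I)*(3330/79 - 54*I)/9099450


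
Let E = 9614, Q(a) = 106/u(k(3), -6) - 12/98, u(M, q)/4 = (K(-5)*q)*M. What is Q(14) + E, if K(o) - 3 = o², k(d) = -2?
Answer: 45224051/4704 ≈ 9614.0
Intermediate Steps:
K(o) = 3 + o²
u(M, q) = 112*M*q (u(M, q) = 4*(((3 + (-5)²)*q)*M) = 4*(((3 + 25)*q)*M) = 4*((28*q)*M) = 4*(28*M*q) = 112*M*q)
Q(a) = -205/4704 (Q(a) = 106/((112*(-2)*(-6))) - 12/98 = 106/1344 - 12*1/98 = 106*(1/1344) - 6/49 = 53/672 - 6/49 = -205/4704)
Q(14) + E = -205/4704 + 9614 = 45224051/4704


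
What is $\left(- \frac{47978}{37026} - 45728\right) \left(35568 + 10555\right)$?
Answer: $- \frac{3549736997429}{1683} \approx -2.1092 \cdot 10^{9}$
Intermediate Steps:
$\left(- \frac{47978}{37026} - 45728\right) \left(35568 + 10555\right) = \left(\left(-47978\right) \frac{1}{37026} - 45728\right) 46123 = \left(- \frac{23989}{18513} - 45728\right) 46123 = \left(- \frac{846586453}{18513}\right) 46123 = - \frac{3549736997429}{1683}$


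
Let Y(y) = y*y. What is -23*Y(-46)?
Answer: -48668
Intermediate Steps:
Y(y) = y**2
-23*Y(-46) = -23*(-46)**2 = -23*2116 = -48668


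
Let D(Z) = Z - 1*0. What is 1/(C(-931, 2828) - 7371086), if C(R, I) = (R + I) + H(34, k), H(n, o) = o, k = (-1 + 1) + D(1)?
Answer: -1/7369188 ≈ -1.3570e-7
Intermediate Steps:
D(Z) = Z (D(Z) = Z + 0 = Z)
k = 1 (k = (-1 + 1) + 1 = 0 + 1 = 1)
C(R, I) = 1 + I + R (C(R, I) = (R + I) + 1 = (I + R) + 1 = 1 + I + R)
1/(C(-931, 2828) - 7371086) = 1/((1 + 2828 - 931) - 7371086) = 1/(1898 - 7371086) = 1/(-7369188) = -1/7369188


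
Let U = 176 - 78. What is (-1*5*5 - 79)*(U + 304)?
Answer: -41808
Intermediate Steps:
U = 98
(-1*5*5 - 79)*(U + 304) = (-1*5*5 - 79)*(98 + 304) = (-5*5 - 79)*402 = (-25 - 79)*402 = -104*402 = -41808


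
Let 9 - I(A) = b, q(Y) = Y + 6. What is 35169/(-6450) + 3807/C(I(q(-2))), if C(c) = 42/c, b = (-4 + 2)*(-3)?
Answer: 2005232/7525 ≈ 266.48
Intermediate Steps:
q(Y) = 6 + Y
b = 6 (b = -2*(-3) = 6)
I(A) = 3 (I(A) = 9 - 1*6 = 9 - 6 = 3)
35169/(-6450) + 3807/C(I(q(-2))) = 35169/(-6450) + 3807/((42/3)) = 35169*(-1/6450) + 3807/((42*(1/3))) = -11723/2150 + 3807/14 = 2005232/7525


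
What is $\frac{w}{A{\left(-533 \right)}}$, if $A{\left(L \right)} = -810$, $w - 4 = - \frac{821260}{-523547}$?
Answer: $- \frac{485908}{70678845} \approx -0.0068749$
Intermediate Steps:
$w = \frac{2915448}{523547}$ ($w = 4 - \frac{821260}{-523547} = 4 - - \frac{821260}{523547} = 4 + \frac{821260}{523547} = \frac{2915448}{523547} \approx 5.5686$)
$\frac{w}{A{\left(-533 \right)}} = \frac{2915448}{523547 \left(-810\right)} = \frac{2915448}{523547} \left(- \frac{1}{810}\right) = - \frac{485908}{70678845}$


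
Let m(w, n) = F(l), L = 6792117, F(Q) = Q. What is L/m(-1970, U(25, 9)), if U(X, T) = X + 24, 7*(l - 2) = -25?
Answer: -47544819/11 ≈ -4.3223e+6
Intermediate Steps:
l = -11/7 (l = 2 + (1/7)*(-25) = 2 - 25/7 = -11/7 ≈ -1.5714)
U(X, T) = 24 + X
m(w, n) = -11/7
L/m(-1970, U(25, 9)) = 6792117/(-11/7) = 6792117*(-7/11) = -47544819/11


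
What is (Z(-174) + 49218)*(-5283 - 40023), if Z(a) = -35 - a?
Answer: -2236168242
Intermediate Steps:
(Z(-174) + 49218)*(-5283 - 40023) = ((-35 - 1*(-174)) + 49218)*(-5283 - 40023) = ((-35 + 174) + 49218)*(-45306) = (139 + 49218)*(-45306) = 49357*(-45306) = -2236168242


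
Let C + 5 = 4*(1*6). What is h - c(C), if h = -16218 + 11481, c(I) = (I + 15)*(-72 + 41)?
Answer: -3683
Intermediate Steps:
C = 19 (C = -5 + 4*(1*6) = -5 + 4*6 = -5 + 24 = 19)
c(I) = -465 - 31*I (c(I) = (15 + I)*(-31) = -465 - 31*I)
h = -4737
h - c(C) = -4737 - (-465 - 31*19) = -4737 - (-465 - 589) = -4737 - 1*(-1054) = -4737 + 1054 = -3683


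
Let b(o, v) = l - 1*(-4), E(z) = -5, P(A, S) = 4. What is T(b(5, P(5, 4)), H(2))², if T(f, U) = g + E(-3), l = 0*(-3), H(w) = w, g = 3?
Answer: 4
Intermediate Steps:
l = 0
b(o, v) = 4 (b(o, v) = 0 - 1*(-4) = 0 + 4 = 4)
T(f, U) = -2 (T(f, U) = 3 - 5 = -2)
T(b(5, P(5, 4)), H(2))² = (-2)² = 4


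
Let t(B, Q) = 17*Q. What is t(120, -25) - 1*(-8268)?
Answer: 7843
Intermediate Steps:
t(120, -25) - 1*(-8268) = 17*(-25) - 1*(-8268) = -425 + 8268 = 7843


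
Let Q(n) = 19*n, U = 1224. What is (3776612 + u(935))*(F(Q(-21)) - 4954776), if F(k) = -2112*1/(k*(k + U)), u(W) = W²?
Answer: -76620819596259544/3325 ≈ -2.3044e+13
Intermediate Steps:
F(k) = -2112/(k*(1224 + k)) (F(k) = -2112*1/(k*(k + 1224)) = -2112*1/(k*(1224 + k)) = -2112/(k*(1224 + k)))
(3776612 + u(935))*(F(Q(-21)) - 4954776) = (3776612 + 935²)*(-2112/((19*(-21))*(1224 + 19*(-21))) - 4954776) = (3776612 + 874225)*(-2112/(-399*(1224 - 399)) - 4954776) = 4650837*(-2112*(-1/399)/825 - 4954776) = 4650837*(-2112*(-1/399)*1/825 - 4954776) = 4650837*(64/9975 - 4954776) = 4650837*(-49423890536/9975) = -76620819596259544/3325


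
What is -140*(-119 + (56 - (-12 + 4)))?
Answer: 7700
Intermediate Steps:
-140*(-119 + (56 - (-12 + 4))) = -140*(-119 + (56 - 1*(-8))) = -140*(-119 + (56 + 8)) = -140*(-119 + 64) = -140*(-55) = 7700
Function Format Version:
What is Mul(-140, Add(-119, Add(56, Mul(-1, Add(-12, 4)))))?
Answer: 7700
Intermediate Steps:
Mul(-140, Add(-119, Add(56, Mul(-1, Add(-12, 4))))) = Mul(-140, Add(-119, Add(56, Mul(-1, -8)))) = Mul(-140, Add(-119, Add(56, 8))) = Mul(-140, Add(-119, 64)) = Mul(-140, -55) = 7700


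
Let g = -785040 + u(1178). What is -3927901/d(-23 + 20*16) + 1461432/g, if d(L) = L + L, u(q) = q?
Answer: -1539900212135/232807014 ≈ -6614.5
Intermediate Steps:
g = -783862 (g = -785040 + 1178 = -783862)
d(L) = 2*L
-3927901/d(-23 + 20*16) + 1461432/g = -3927901*1/(2*(-23 + 20*16)) + 1461432/(-783862) = -3927901*1/(2*(-23 + 320)) + 1461432*(-1/783862) = -3927901/(2*297) - 730716/391931 = -3927901/594 - 730716/391931 = -1539900212135/232807014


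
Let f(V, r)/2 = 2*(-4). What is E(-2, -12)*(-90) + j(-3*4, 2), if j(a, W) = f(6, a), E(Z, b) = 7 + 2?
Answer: -826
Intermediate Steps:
f(V, r) = -16 (f(V, r) = 2*(2*(-4)) = 2*(-8) = -16)
E(Z, b) = 9
j(a, W) = -16
E(-2, -12)*(-90) + j(-3*4, 2) = 9*(-90) - 16 = -810 - 16 = -826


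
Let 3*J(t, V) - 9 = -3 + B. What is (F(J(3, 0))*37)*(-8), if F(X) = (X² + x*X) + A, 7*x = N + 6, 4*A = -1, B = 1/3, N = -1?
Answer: -959114/567 ≈ -1691.6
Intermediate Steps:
B = ⅓ ≈ 0.33333
A = -¼ (A = (¼)*(-1) = -¼ ≈ -0.25000)
J(t, V) = 19/9 (J(t, V) = 3 + (-3 + ⅓)/3 = 3 + (⅓)*(-8/3) = 3 - 8/9 = 19/9)
x = 5/7 (x = (-1 + 6)/7 = (⅐)*5 = 5/7 ≈ 0.71429)
F(X) = -¼ + X² + 5*X/7 (F(X) = (X² + 5*X/7) - ¼ = -¼ + X² + 5*X/7)
(F(J(3, 0))*37)*(-8) = ((-¼ + (19/9)² + (5/7)*(19/9))*37)*(-8) = ((-¼ + 361/81 + 95/63)*37)*(-8) = ((12961/2268)*37)*(-8) = (479557/2268)*(-8) = -959114/567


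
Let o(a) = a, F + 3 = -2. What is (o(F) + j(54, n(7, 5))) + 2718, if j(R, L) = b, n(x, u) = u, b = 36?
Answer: 2749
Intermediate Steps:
F = -5 (F = -3 - 2 = -5)
j(R, L) = 36
(o(F) + j(54, n(7, 5))) + 2718 = (-5 + 36) + 2718 = 31 + 2718 = 2749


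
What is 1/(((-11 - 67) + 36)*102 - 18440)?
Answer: -1/22724 ≈ -4.4006e-5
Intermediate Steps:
1/(((-11 - 67) + 36)*102 - 18440) = 1/((-78 + 36)*102 - 18440) = 1/(-42*102 - 18440) = 1/(-4284 - 18440) = 1/(-22724) = -1/22724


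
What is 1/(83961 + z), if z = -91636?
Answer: -1/7675 ≈ -0.00013029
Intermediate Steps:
1/(83961 + z) = 1/(83961 - 91636) = 1/(-7675) = -1/7675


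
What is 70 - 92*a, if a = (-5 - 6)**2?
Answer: -11062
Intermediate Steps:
a = 121 (a = (-11)**2 = 121)
70 - 92*a = 70 - 92*121 = 70 - 11132 = -11062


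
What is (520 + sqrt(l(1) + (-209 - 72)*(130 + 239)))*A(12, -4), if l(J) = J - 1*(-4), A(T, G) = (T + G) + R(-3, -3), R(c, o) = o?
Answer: 2600 + 1610*I ≈ 2600.0 + 1610.0*I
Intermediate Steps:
A(T, G) = -3 + G + T (A(T, G) = (T + G) - 3 = (G + T) - 3 = -3 + G + T)
l(J) = 4 + J (l(J) = J + 4 = 4 + J)
(520 + sqrt(l(1) + (-209 - 72)*(130 + 239)))*A(12, -4) = (520 + sqrt((4 + 1) + (-209 - 72)*(130 + 239)))*(-3 - 4 + 12) = (520 + sqrt(5 - 281*369))*5 = (520 + sqrt(5 - 103689))*5 = (520 + sqrt(-103684))*5 = (520 + 322*I)*5 = 2600 + 1610*I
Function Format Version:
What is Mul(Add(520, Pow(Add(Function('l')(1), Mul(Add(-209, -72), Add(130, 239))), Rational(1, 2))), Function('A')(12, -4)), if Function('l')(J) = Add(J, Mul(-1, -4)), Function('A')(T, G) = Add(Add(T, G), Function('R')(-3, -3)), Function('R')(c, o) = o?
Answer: Add(2600, Mul(1610, I)) ≈ Add(2600.0, Mul(1610.0, I))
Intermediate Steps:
Function('A')(T, G) = Add(-3, G, T) (Function('A')(T, G) = Add(Add(T, G), -3) = Add(Add(G, T), -3) = Add(-3, G, T))
Function('l')(J) = Add(4, J) (Function('l')(J) = Add(J, 4) = Add(4, J))
Mul(Add(520, Pow(Add(Function('l')(1), Mul(Add(-209, -72), Add(130, 239))), Rational(1, 2))), Function('A')(12, -4)) = Mul(Add(520, Pow(Add(Add(4, 1), Mul(Add(-209, -72), Add(130, 239))), Rational(1, 2))), Add(-3, -4, 12)) = Mul(Add(520, Pow(Add(5, Mul(-281, 369)), Rational(1, 2))), 5) = Mul(Add(520, Pow(Add(5, -103689), Rational(1, 2))), 5) = Mul(Add(520, Pow(-103684, Rational(1, 2))), 5) = Mul(Add(520, Mul(322, I)), 5) = Add(2600, Mul(1610, I))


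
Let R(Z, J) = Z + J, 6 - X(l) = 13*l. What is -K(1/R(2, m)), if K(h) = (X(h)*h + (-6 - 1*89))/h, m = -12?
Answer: -9573/10 ≈ -957.30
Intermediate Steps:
X(l) = 6 - 13*l
R(Z, J) = J + Z
K(h) = (-95 + h*(6 - 13*h))/h (K(h) = ((6 - 13*h)*h + (-6 - 1*89))/h = (h*(6 - 13*h) + (-6 - 89))/h = (h*(6 - 13*h) - 95)/h = (-95 + h*(6 - 13*h))/h)
-K(1/R(2, m)) = -(6 - 95/(1/(-12 + 2)) - 13/(-12 + 2)) = -(6 - 95/(1/(-10)) - 13/(-10)) = -(6 - 95/(-⅒) - 13*(-⅒)) = -(6 - 95*(-10) + 13/10) = -(6 + 950 + 13/10) = -1*9573/10 = -9573/10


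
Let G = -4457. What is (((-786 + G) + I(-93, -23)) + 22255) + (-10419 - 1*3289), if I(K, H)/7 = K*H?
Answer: 18277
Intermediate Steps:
I(K, H) = 7*H*K (I(K, H) = 7*(K*H) = 7*(H*K) = 7*H*K)
(((-786 + G) + I(-93, -23)) + 22255) + (-10419 - 1*3289) = (((-786 - 4457) + 7*(-23)*(-93)) + 22255) + (-10419 - 1*3289) = ((-5243 + 14973) + 22255) + (-10419 - 3289) = (9730 + 22255) - 13708 = 31985 - 13708 = 18277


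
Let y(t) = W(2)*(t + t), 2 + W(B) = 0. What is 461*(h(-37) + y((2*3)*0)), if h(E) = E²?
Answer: 631109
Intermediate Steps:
W(B) = -2 (W(B) = -2 + 0 = -2)
y(t) = -4*t (y(t) = -2*(t + t) = -4*t)
461*(h(-37) + y((2*3)*0)) = 461*((-37)² - 4*2*3*0) = 461*(1369 - 24*0) = 461*(1369 - 4*0) = 461*(1369 + 0) = 461*1369 = 631109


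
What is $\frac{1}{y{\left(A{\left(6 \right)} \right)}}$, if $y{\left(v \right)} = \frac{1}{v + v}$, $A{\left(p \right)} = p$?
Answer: $12$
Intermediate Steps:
$y{\left(v \right)} = \frac{1}{2 v}$
$\frac{1}{y{\left(A{\left(6 \right)} \right)}} = \frac{1}{\frac{1}{2} \cdot \frac{1}{6}} = \frac{1}{\frac{1}{12}} = 12$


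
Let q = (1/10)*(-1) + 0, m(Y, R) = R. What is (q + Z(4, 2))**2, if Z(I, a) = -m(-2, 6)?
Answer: 3721/100 ≈ 37.210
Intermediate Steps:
Z(I, a) = -6 (Z(I, a) = -1*6 = -6)
q = -1/10 (q = (1*(1/10))*(-1) + 0 = (1/10)*(-1) + 0 = -1/10 + 0 = -1/10 ≈ -0.10000)
(q + Z(4, 2))**2 = (-1/10 - 6)**2 = (-61/10)**2 = 3721/100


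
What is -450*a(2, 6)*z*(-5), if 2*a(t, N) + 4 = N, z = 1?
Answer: 2250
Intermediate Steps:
a(t, N) = -2 + N/2
-450*a(2, 6)*z*(-5) = -450*(-2 + (1/2)*6)*1*(-5) = -450*(-2 + 3)*1*(-5) = -450*1*1*(-5) = -450*(-5) = 2250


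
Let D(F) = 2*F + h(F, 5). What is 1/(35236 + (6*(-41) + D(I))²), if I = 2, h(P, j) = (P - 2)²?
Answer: 1/93800 ≈ 1.0661e-5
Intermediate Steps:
h(P, j) = (-2 + P)²
D(F) = (-2 + F)² + 2*F (D(F) = 2*F + (-2 + F)² = (-2 + F)² + 2*F)
1/(35236 + (6*(-41) + D(I))²) = 1/(35236 + (6*(-41) + ((-2 + 2)² + 2*2))²) = 1/(35236 + (-246 + (0² + 4))²) = 1/(35236 + (-246 + (0 + 4))²) = 1/(35236 + (-246 + 4)²) = 1/(35236 + (-242)²) = 1/(35236 + 58564) = 1/93800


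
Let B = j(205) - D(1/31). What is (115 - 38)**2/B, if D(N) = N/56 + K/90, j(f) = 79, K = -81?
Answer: 51463720/693527 ≈ 74.206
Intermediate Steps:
D(N) = -9/10 + N/56 (D(N) = N/56 - 81/90 = N*(1/56) - 81*1/90 = N/56 - 9/10 = -9/10 + N/56)
B = 693527/8680 (B = 79 - (-9/10 + (1/56)/31) = 79 - (-9/10 + (1/56)*(1/31)) = 79 - (-9/10 + 1/1736) = 79 - 1*(-7807/8680) = 79 + 7807/8680 = 693527/8680 ≈ 79.899)
(115 - 38)**2/B = (115 - 38)**2/(693527/8680) = 77**2*(8680/693527) = 5929*(8680/693527) = 51463720/693527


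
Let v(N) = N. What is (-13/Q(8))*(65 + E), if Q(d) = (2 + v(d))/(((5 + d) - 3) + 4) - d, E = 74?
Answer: 12649/51 ≈ 248.02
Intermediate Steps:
Q(d) = -d + (2 + d)/(6 + d) (Q(d) = (2 + d)/(((5 + d) - 3) + 4) - d = (2 + d)/((2 + d) + 4) - d = (2 + d)/(6 + d) - d = -d + (2 + d)/(6 + d))
(-13/Q(8))*(65 + E) = (-13*(6 + 8)/(2 - 1*8**2 - 5*8))*(65 + 74) = -13*14/(2 - 1*64 - 40)*139 = -13*14/(2 - 64 - 40)*139 = -13/((1/14)*(-102))*139 = -13/(-51/7)*139 = -13*(-7/51)*139 = (91/51)*139 = 12649/51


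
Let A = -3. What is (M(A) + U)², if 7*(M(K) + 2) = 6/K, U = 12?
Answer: 4624/49 ≈ 94.367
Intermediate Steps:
M(K) = -2 + 6/(7*K) (M(K) = -2 + (6/K)/7 = -2 + 6/(7*K))
(M(A) + U)² = ((-2 + (6/7)/(-3)) + 12)² = ((-2 + (6/7)*(-⅓)) + 12)² = ((-2 - 2/7) + 12)² = (-16/7 + 12)² = (68/7)² = 4624/49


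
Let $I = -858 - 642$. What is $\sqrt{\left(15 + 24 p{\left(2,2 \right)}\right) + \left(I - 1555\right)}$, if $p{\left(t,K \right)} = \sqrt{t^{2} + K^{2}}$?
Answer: $4 \sqrt{-190 + 3 \sqrt{2}} \approx 54.517 i$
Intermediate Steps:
$I = -1500$
$p{\left(t,K \right)} = \sqrt{K^{2} + t^{2}}$
$\sqrt{\left(15 + 24 p{\left(2,2 \right)}\right) + \left(I - 1555\right)} = \sqrt{\left(15 + 24 \sqrt{2^{2} + 2^{2}}\right) - 3055} = \sqrt{\left(15 + 24 \sqrt{4 + 4}\right) - 3055} = \sqrt{\left(15 + 24 \sqrt{8}\right) - 3055} = \sqrt{\left(15 + 24 \cdot 2 \sqrt{2}\right) - 3055} = \sqrt{\left(15 + 48 \sqrt{2}\right) - 3055} = \sqrt{-3040 + 48 \sqrt{2}}$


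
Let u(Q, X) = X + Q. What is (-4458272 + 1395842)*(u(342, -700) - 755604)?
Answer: 2315080707660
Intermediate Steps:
u(Q, X) = Q + X
(-4458272 + 1395842)*(u(342, -700) - 755604) = (-4458272 + 1395842)*((342 - 700) - 755604) = -3062430*(-358 - 755604) = -3062430*(-755962) = 2315080707660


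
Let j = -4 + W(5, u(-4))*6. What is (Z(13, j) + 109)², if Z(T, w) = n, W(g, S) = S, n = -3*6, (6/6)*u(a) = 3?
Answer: 8281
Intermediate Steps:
u(a) = 3
n = -18
j = 14 (j = -4 + 3*6 = -4 + 18 = 14)
Z(T, w) = -18
(Z(13, j) + 109)² = (-18 + 109)² = 91² = 8281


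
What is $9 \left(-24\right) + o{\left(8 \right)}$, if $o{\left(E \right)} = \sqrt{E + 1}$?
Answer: $-213$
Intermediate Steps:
$o{\left(E \right)} = \sqrt{1 + E}$
$9 \left(-24\right) + o{\left(8 \right)} = 9 \left(-24\right) + \sqrt{1 + 8} = -216 + \sqrt{9} = -216 + 3 = -213$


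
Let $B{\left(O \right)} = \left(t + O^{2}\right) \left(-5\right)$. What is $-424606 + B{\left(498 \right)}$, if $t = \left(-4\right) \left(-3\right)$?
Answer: $-1664686$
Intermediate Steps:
$t = 12$
$B{\left(O \right)} = -60 - 5 O^{2}$ ($B{\left(O \right)} = \left(12 + O^{2}\right) \left(-5\right) = -60 - 5 O^{2}$)
$-424606 + B{\left(498 \right)} = -424606 - \left(60 + 5 \cdot 498^{2}\right) = -424606 - 1240080 = -1664686$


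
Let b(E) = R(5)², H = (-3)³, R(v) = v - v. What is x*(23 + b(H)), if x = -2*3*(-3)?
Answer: 414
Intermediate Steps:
R(v) = 0
H = -27
b(E) = 0 (b(E) = 0² = 0)
x = 18 (x = -6*(-3) = 18)
x*(23 + b(H)) = 18*(23 + 0) = 18*23 = 414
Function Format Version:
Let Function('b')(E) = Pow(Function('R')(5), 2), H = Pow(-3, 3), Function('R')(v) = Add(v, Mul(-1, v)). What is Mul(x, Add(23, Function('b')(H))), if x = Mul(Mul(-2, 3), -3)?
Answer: 414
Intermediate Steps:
Function('R')(v) = 0
H = -27
Function('b')(E) = 0 (Function('b')(E) = Pow(0, 2) = 0)
x = 18 (x = Mul(-6, -3) = 18)
Mul(x, Add(23, Function('b')(H))) = Mul(18, Add(23, 0)) = Mul(18, 23) = 414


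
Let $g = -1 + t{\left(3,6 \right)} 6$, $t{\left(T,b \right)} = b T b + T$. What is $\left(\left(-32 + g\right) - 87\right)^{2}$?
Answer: $298116$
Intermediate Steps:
$t{\left(T,b \right)} = T + T b^{2}$ ($t{\left(T,b \right)} = T b b + T = T b^{2} + T = T + T b^{2}$)
$g = 665$ ($g = -1 + 3 \left(1 + 6^{2}\right) 6 = -1 + 3 \left(1 + 36\right) 6 = -1 + 3 \cdot 37 \cdot 6 = -1 + 111 \cdot 6 = -1 + 666 = 665$)
$\left(\left(-32 + g\right) - 87\right)^{2} = \left(\left(-32 + 665\right) - 87\right)^{2} = \left(633 - 87\right)^{2} = 546^{2} = 298116$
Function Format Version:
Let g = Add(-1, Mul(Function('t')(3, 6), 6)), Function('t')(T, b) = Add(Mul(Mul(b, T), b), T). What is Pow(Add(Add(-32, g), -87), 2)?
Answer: 298116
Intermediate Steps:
Function('t')(T, b) = Add(T, Mul(T, Pow(b, 2))) (Function('t')(T, b) = Add(Mul(Mul(T, b), b), T) = Add(Mul(T, Pow(b, 2)), T) = Add(T, Mul(T, Pow(b, 2))))
g = 665 (g = Add(-1, Mul(Mul(3, Add(1, Pow(6, 2))), 6)) = Add(-1, Mul(Mul(3, Add(1, 36)), 6)) = Add(-1, Mul(Mul(3, 37), 6)) = Add(-1, Mul(111, 6)) = Add(-1, 666) = 665)
Pow(Add(Add(-32, g), -87), 2) = Pow(Add(Add(-32, 665), -87), 2) = Pow(Add(633, -87), 2) = Pow(546, 2) = 298116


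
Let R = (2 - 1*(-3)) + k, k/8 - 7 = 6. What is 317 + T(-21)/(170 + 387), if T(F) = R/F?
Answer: 3707840/11697 ≈ 316.99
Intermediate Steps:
k = 104 (k = 56 + 8*6 = 56 + 48 = 104)
R = 109 (R = (2 - 1*(-3)) + 104 = (2 + 3) + 104 = 5 + 104 = 109)
T(F) = 109/F
317 + T(-21)/(170 + 387) = 317 + (109/(-21))/(170 + 387) = 317 + (109*(-1/21))/557 = 317 - 109/21*1/557 = 317 - 109/11697 = 3707840/11697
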